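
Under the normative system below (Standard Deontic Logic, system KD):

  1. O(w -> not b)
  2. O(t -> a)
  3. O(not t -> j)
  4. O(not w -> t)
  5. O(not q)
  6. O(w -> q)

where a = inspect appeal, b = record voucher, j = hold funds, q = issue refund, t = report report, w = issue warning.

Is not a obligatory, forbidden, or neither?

Forbidden

Premise 5 gives O(not q).
The contrapositive of premise 6 (O(w -> q)) is O(not q -> not w), and O(not q) is already established, so O(not w).
Premise 4 is O(not w -> t); since O(not w), deontic closure gives O(t).
Premise 2 is O(t -> a); since O(t), deontic closure gives O(a).
Premises 1, 3 do not contribute to this derivation.
Thus O(a), which is F(not a): not a is forbidden.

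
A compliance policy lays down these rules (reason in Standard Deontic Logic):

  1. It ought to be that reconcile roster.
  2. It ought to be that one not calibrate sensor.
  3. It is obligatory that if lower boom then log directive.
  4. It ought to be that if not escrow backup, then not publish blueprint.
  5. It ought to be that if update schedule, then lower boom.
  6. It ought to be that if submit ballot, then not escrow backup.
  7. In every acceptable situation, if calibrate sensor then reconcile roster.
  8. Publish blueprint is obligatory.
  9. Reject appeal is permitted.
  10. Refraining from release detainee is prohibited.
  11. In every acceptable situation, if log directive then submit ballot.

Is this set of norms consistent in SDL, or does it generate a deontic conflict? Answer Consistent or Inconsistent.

Consistent

Premise 7 is O(calibrate_sensor → reconcile_roster); even if O(reconcile_roster) held, inferring O(calibrate_sensor) would be affirming the consequent — invalid.
So O(calibrate_sensor) is not derivable, and the apparent clash with O(¬calibrate_sensor) does not arise.
A world satisfying every obligation exists (e.g. calibrate_sensor=false, escrow_backup=true, log_directive=false, lower_boom=false, publish_blueprint=true, reconcile_roster=true, reject_appeal=false, release_detainee=true, submit_ballot=false, update_schedule=false); no atom is both obligatory and forbidden, so the set is consistent.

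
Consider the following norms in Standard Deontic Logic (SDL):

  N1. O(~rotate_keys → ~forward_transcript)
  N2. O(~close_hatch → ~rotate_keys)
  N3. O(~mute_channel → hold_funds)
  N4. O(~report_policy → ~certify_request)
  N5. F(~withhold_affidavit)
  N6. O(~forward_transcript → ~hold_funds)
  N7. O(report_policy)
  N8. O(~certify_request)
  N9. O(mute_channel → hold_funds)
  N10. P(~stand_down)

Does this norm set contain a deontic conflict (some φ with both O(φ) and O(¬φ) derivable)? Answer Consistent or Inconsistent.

Consistent

Premise 4 is O(~report_policy → ~certify_request); even if O(~certify_request) held, inferring O(~report_policy) would be affirming the consequent — invalid.
So O(~report_policy) is not derivable, and the apparent clash with O(report_policy) does not arise.
A world satisfying every obligation exists (e.g. certify_request=false, close_hatch=true, forward_transcript=true, hold_funds=true, mute_channel=false, report_policy=true, rotate_keys=true, stand_down=false, withhold_affidavit=true); no atom is both obligatory and forbidden, so the set is consistent.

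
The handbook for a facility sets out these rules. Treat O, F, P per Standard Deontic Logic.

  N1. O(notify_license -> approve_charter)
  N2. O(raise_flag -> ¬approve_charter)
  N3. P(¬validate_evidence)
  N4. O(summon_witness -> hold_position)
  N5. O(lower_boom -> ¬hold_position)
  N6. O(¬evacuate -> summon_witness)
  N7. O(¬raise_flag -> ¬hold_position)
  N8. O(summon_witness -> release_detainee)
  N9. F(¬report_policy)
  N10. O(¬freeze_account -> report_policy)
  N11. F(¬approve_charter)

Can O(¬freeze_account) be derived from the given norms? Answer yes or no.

No

Premise 10 is O(¬freeze_account -> report_policy); even if O(report_policy) held, inferring O(¬freeze_account) would be affirming the consequent — invalid.
No other premise forces O(¬freeze_account). An ideal world satisfying every premise can still have ¬freeze_account false, so O(¬freeze_account) is not derivable.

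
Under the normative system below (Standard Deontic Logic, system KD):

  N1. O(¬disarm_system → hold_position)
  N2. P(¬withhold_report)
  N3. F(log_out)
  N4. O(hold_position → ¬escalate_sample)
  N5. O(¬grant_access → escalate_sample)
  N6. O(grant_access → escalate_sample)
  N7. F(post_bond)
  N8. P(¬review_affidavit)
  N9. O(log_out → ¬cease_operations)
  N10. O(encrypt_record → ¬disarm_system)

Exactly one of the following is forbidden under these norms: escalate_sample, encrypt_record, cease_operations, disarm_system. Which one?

encrypt_record

Premises 5 and 6 are O(¬grant_access → escalate_sample) and O(grant_access → escalate_sample); every ideal world satisfies ¬grant_access or grant_access, so in either case escalate_sample holds — hence O(escalate_sample).
Premise 4 is O(hold_position → ¬escalate_sample); contrapositively O(escalate_sample → ¬hold_position). Since O(escalate_sample) holds, K gives O(¬hold_position).
Premise 1, O(¬disarm_system → hold_position), contraposes to O(¬hold_position → disarm_system); with O(¬hold_position) we get O(disarm_system).
The contrapositive of premise 10 (O(encrypt_record → ¬disarm_system)) is O(disarm_system → ¬encrypt_record), and O(disarm_system) is already established, so O(¬encrypt_record).
So O(¬encrypt_record) holds, i.e. encrypt_record is forbidden. None of the other listed options is forbidden under the premises.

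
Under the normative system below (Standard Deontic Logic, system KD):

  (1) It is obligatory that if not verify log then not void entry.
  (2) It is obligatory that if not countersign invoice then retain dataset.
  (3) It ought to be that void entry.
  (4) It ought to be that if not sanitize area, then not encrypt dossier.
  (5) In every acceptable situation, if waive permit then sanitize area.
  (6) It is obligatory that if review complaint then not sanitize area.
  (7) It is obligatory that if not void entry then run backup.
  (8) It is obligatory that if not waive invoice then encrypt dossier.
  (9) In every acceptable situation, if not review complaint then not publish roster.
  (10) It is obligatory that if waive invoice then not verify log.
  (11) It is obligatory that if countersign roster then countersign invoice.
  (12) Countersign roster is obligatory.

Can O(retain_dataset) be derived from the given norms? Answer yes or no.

No

Premise 2 is O(¬countersign_invoice → retain_dataset), but O(¬countersign_invoice) is not derivable from the premises, so it does not yield O(retain_dataset).
No other premise forces O(retain_dataset). An ideal world satisfying every premise can still have retain_dataset false, so O(retain_dataset) is not derivable.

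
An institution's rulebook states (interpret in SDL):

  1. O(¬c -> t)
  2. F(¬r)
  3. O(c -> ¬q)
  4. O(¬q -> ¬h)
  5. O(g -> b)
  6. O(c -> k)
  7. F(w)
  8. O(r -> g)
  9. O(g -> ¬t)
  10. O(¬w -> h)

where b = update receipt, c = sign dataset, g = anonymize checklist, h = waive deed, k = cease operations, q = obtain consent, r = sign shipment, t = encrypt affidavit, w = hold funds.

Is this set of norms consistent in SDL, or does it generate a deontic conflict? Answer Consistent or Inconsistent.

Inconsistent

Premise 7 is F(w), i.e. O(¬w).
Applying K to premise 10 (O(¬w -> h)) and O(¬w) yields O(h).
Premise 4 is O(¬q -> ¬h); contrapositively O(h -> q). Since O(h) holds, K gives O(q).
Premise 3 is O(c -> ¬q); contrapositively O(q -> ¬c). Since O(q) holds, K gives O(¬c).
Applying K to premise 1 (O(¬c -> t)) and O(¬c) yields O(t).
Premise 9, O(g -> ¬t), contraposes to O(t -> ¬g); with O(t) we get O(¬g).
Premise 8, O(r -> g), contraposes to O(¬g -> ¬r); with O(¬g) we get O(¬r).
Yet premise 2 is F(¬r), i.e. O(r).
We now have both O(¬r) and O(r) — r is simultaneously obligatory and forbidden, violating the D-axiom.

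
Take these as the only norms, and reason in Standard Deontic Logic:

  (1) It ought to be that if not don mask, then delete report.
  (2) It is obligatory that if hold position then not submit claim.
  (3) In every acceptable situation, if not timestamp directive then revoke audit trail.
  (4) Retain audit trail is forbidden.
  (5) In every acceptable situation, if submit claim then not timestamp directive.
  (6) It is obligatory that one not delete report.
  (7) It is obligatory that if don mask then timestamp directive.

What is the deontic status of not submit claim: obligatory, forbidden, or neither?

Obligatory

Premise 6 gives O(¬delete_report).
Premise 1 is O(¬don_mask → delete_report); contrapositively O(¬delete_report → don_mask). Since O(¬delete_report) holds, K gives O(don_mask).
From O(don_mask) and premise 7, O(don_mask → timestamp_directive), we obtain O(timestamp_directive).
Premise 5 is O(submit_claim → ¬timestamp_directive); contrapositively O(timestamp_directive → ¬submit_claim). Since O(timestamp_directive) holds, K gives O(¬submit_claim).
Premises 2, 3, 4 do not contribute to this derivation.
Hence ¬submit_claim is obligatory.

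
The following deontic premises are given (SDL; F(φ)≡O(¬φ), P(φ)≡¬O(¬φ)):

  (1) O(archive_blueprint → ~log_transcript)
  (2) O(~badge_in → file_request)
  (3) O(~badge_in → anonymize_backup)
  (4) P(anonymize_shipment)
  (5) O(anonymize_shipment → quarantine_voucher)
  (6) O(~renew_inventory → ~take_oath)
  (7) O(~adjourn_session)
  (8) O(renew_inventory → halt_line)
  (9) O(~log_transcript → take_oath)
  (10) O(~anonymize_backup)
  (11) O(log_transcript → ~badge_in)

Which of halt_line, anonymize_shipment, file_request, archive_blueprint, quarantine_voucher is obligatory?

halt_line

Premise 10 gives O(~anonymize_backup).
Premise 3, O(~badge_in → anonymize_backup), contraposes to O(~anonymize_backup → badge_in); with O(~anonymize_backup) we get O(badge_in).
Premise 11 is O(log_transcript → ~badge_in); contrapositively O(badge_in → ~log_transcript). Since O(badge_in) holds, K gives O(~log_transcript).
Applying K to premise 9 (O(~log_transcript → take_oath)) and O(~log_transcript) yields O(take_oath).
The contrapositive of premise 6 (O(~renew_inventory → ~take_oath)) is O(take_oath → renew_inventory), and O(take_oath) is already established, so O(renew_inventory).
From O(renew_inventory) and premise 8, O(renew_inventory → halt_line), we obtain O(halt_line).
So O(halt_line) holds — halt_line is obligatory. None of the other listed options is made obligatory by any chain of premises.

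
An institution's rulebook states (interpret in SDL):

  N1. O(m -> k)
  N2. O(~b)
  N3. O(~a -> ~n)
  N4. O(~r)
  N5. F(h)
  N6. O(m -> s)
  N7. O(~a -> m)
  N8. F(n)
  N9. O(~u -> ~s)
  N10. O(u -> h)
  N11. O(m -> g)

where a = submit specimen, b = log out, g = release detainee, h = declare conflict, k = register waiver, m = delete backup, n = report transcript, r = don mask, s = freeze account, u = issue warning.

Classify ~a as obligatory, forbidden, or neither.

Forbidden

Premise 5 is F(h), i.e. O(~h).
Premise 10 is O(u -> h); contrapositively O(~h -> ~u). Since O(~h) holds, K gives O(~u).
From O(~u) and premise 9, O(~u -> ~s), we obtain O(~s).
The contrapositive of premise 6 (O(m -> s)) is O(~s -> ~m), and O(~s) is already established, so O(~m).
Premise 7, O(~a -> m), contraposes to O(~m -> a); with O(~m) we get O(a).
Premises 1, 2, 3, 4, 8, 11 do not contribute to this derivation.
Thus O(a), which is F(~a): ~a is forbidden.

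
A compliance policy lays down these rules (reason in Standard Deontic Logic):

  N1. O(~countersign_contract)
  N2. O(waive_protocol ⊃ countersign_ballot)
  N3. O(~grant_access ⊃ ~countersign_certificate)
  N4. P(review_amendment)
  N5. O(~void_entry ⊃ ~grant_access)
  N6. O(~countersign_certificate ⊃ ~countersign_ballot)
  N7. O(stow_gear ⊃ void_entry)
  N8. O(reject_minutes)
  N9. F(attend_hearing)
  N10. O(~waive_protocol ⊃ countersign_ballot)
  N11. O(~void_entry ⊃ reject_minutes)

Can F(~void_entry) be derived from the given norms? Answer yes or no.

Yes

Premises 10 and 2 cover both cases: O(~waive_protocol ⊃ countersign_ballot) and O(waive_protocol ⊃ countersign_ballot). Since ~waive_protocol ∨ waive_protocol is a tautology, O(countersign_ballot) follows.
Premise 6 is O(~countersign_certificate ⊃ ~countersign_ballot); contrapositively O(countersign_ballot ⊃ countersign_certificate). Since O(countersign_ballot) holds, K gives O(countersign_certificate).
Premise 3, O(~grant_access ⊃ ~countersign_certificate), contraposes to O(countersign_certificate ⊃ grant_access); with O(countersign_certificate) we get O(grant_access).
Premise 5, O(~void_entry ⊃ ~grant_access), contraposes to O(grant_access ⊃ void_entry); with O(grant_access) we get O(void_entry).
Premises 1, 4, 7, 8, 9, 11 do not contribute to this derivation.
So O(void_entry) holds, i.e. F(~void_entry). The claim follows.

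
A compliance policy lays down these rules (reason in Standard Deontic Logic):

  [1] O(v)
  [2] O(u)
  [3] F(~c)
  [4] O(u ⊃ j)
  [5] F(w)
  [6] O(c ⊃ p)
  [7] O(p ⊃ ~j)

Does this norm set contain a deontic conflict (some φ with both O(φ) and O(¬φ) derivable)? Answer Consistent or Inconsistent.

Premise 2 gives O(u).
From O(u) and premise 4, O(u ⊃ j), we obtain O(j).
The contrapositive of premise 7 (O(p ⊃ ~j)) is O(j ⊃ ~p), and O(j) is already established, so O(~p).
Premise 6, O(c ⊃ p), contraposes to O(~p ⊃ ~c); with O(~p) we get O(~c).
However, F(~c) at premise 3 amounts to O(c).
We now have both O(~c) and O(c) — c is simultaneously obligatory and forbidden, violating the D-axiom.

Inconsistent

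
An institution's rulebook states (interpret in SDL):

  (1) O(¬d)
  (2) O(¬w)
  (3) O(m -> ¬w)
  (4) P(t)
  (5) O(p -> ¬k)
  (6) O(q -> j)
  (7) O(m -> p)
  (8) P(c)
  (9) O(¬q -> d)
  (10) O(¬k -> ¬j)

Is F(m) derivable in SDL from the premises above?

From premise 1 we have O(¬d).
Premise 9 is O(¬q -> d); contrapositively O(¬d -> q). Since O(¬d) holds, K gives O(q).
With premise 6, O(q -> j), the K-axiom yields O(j).
The contrapositive of premise 10 (O(¬k -> ¬j)) is O(j -> k), and O(j) is already established, so O(k).
Premise 5, O(p -> ¬k), contraposes to O(k -> ¬p); with O(k) we get O(¬p).
Premise 7, O(m -> p), contraposes to O(¬p -> ¬m); with O(¬p) we get O(¬m).
Premises 2, 3, 4, 8 do not contribute to this derivation.
So O(¬m) holds, i.e. F(m). The claim follows.

Yes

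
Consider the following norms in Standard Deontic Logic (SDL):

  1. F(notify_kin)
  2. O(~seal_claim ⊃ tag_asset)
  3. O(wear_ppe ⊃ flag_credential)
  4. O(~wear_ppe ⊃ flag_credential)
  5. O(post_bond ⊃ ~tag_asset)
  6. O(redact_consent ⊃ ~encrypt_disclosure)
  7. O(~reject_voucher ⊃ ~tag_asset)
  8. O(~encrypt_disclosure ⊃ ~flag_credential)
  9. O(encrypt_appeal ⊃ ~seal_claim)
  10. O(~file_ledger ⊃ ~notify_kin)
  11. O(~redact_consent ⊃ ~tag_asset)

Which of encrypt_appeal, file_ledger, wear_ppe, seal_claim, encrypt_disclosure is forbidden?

encrypt_appeal

By case analysis on wear_ppe: premise 3 gives O(wear_ppe ⊃ flag_credential) and premise 4 gives O(~wear_ppe ⊃ flag_credential), so O(flag_credential) either way.
The contrapositive of premise 8 (O(~encrypt_disclosure ⊃ ~flag_credential)) is O(flag_credential ⊃ encrypt_disclosure), and O(flag_credential) is already established, so O(encrypt_disclosure).
Premise 6 is O(redact_consent ⊃ ~encrypt_disclosure); contrapositively O(encrypt_disclosure ⊃ ~redact_consent). Since O(encrypt_disclosure) holds, K gives O(~redact_consent).
From O(~redact_consent) and premise 11, O(~redact_consent ⊃ ~tag_asset), we obtain O(~tag_asset).
The contrapositive of premise 2 (O(~seal_claim ⊃ tag_asset)) is O(~tag_asset ⊃ seal_claim), and O(~tag_asset) is already established, so O(seal_claim).
Premise 9 is O(encrypt_appeal ⊃ ~seal_claim); contrapositively O(seal_claim ⊃ ~encrypt_appeal). Since O(seal_claim) holds, K gives O(~encrypt_appeal).
So O(~encrypt_appeal) holds, i.e. encrypt_appeal is forbidden. None of the other listed options is forbidden under the premises.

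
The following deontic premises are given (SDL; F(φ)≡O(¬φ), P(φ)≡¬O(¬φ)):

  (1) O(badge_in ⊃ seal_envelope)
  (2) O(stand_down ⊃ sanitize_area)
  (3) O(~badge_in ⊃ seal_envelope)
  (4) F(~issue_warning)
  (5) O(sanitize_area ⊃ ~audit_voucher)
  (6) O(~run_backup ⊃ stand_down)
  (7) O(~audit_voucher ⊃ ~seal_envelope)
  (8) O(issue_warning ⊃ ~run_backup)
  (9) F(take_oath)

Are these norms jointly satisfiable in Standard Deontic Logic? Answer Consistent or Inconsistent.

Inconsistent

Premises 3 and 1 cover both cases: O(~badge_in ⊃ seal_envelope) and O(badge_in ⊃ seal_envelope). Since ~badge_in ∨ badge_in is a tautology, O(seal_envelope) follows.
The contrapositive of premise 7 (O(~audit_voucher ⊃ ~seal_envelope)) is O(seal_envelope ⊃ audit_voucher), and O(seal_envelope) is already established, so O(audit_voucher).
The contrapositive of premise 5 (O(sanitize_area ⊃ ~audit_voucher)) is O(audit_voucher ⊃ ~sanitize_area), and O(audit_voucher) is already established, so O(~sanitize_area).
Premise 2, O(stand_down ⊃ sanitize_area), contraposes to O(~sanitize_area ⊃ ~stand_down); with O(~sanitize_area) we get O(~stand_down).
Premise 6 is O(~run_backup ⊃ stand_down); contrapositively O(~stand_down ⊃ run_backup). Since O(~stand_down) holds, K gives O(run_backup).
Premise 8 is O(issue_warning ⊃ ~run_backup); contrapositively O(run_backup ⊃ ~issue_warning). Since O(run_backup) holds, K gives O(~issue_warning).
Yet premise 4 is F(~issue_warning), i.e. O(issue_warning).
We now have both O(~issue_warning) and O(issue_warning) — issue_warning is simultaneously obligatory and forbidden, violating the D-axiom.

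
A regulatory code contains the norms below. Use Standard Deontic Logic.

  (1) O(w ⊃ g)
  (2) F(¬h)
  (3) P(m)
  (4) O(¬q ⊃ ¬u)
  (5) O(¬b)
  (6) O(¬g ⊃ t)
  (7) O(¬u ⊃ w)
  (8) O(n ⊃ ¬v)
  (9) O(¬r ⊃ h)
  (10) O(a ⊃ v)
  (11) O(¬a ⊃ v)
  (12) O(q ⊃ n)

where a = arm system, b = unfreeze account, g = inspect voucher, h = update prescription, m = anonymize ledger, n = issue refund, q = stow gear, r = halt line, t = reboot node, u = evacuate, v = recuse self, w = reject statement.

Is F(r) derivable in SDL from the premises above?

No

Premise 9 is O(¬r ⊃ h); even if O(h) held, inferring O(¬r) would be affirming the consequent — invalid.
No other premise forces O(¬r). An ideal world satisfying every premise can still have r true, so F(r) is not derivable.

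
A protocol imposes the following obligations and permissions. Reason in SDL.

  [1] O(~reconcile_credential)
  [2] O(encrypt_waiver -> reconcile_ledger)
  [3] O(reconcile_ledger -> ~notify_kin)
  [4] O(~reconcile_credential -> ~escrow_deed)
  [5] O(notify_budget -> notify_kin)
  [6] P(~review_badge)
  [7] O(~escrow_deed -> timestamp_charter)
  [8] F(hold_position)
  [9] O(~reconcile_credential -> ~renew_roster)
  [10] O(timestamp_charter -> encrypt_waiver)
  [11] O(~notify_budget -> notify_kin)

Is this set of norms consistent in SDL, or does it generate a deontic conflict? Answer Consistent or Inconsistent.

Inconsistent

Premises 5 and 11 are O(notify_budget -> notify_kin) and O(~notify_budget -> notify_kin); every ideal world satisfies notify_budget or ~notify_budget, so in either case notify_kin holds — hence O(notify_kin).
The contrapositive of premise 3 (O(reconcile_ledger -> ~notify_kin)) is O(notify_kin -> ~reconcile_ledger), and O(notify_kin) is already established, so O(~reconcile_ledger).
The contrapositive of premise 2 (O(encrypt_waiver -> reconcile_ledger)) is O(~reconcile_ledger -> ~encrypt_waiver), and O(~reconcile_ledger) is already established, so O(~encrypt_waiver).
Premise 10, O(timestamp_charter -> encrypt_waiver), contraposes to O(~encrypt_waiver -> ~timestamp_charter); with O(~encrypt_waiver) we get O(~timestamp_charter).
Premise 7 is O(~escrow_deed -> timestamp_charter); contrapositively O(~timestamp_charter -> escrow_deed). Since O(~timestamp_charter) holds, K gives O(escrow_deed).
The contrapositive of premise 4 (O(~reconcile_credential -> ~escrow_deed)) is O(escrow_deed -> reconcile_credential), and O(escrow_deed) is already established, so O(reconcile_credential).
Yet premise 1 states O(~reconcile_credential).
We now have both O(reconcile_credential) and O(~reconcile_credential) — reconcile_credential is simultaneously obligatory and forbidden, violating the D-axiom.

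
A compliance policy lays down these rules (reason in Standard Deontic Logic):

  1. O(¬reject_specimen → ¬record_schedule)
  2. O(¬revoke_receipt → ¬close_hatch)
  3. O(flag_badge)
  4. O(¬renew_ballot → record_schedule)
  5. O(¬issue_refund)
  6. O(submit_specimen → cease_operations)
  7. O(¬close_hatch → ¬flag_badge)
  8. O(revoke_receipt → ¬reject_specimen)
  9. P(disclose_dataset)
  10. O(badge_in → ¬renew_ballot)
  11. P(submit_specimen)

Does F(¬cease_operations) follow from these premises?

Premise 6 is O(submit_specimen → cease_operations), but O(submit_specimen) is not derivable from the premises (the permission P(submit_specimen) asserts only ¬O(¬submit_specimen), not O(submit_specimen)), so it does not yield O(cease_operations).
No other premise forces O(cease_operations). An ideal world satisfying every premise can still have ¬cease_operations true, so F(¬cease_operations) is not derivable.

No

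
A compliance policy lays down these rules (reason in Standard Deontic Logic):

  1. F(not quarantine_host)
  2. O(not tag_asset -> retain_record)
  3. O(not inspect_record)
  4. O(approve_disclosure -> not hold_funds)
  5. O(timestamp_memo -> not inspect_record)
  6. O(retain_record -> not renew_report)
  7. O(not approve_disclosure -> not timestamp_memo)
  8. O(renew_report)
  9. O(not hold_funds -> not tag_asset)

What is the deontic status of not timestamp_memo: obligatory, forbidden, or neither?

Obligatory

From premise 8 we have O(renew_report).
The contrapositive of premise 6 (O(retain_record -> not renew_report)) is O(renew_report -> not retain_record), and O(renew_report) is already established, so O(not retain_record).
The contrapositive of premise 2 (O(not tag_asset -> retain_record)) is O(not retain_record -> tag_asset), and O(not retain_record) is already established, so O(tag_asset).
The contrapositive of premise 9 (O(not hold_funds -> not tag_asset)) is O(tag_asset -> hold_funds), and O(tag_asset) is already established, so O(hold_funds).
Premise 4, O(approve_disclosure -> not hold_funds), contraposes to O(hold_funds -> not approve_disclosure); with O(hold_funds) we get O(not approve_disclosure).
From O(not approve_disclosure) and premise 7, O(not approve_disclosure -> not timestamp_memo), we obtain O(not timestamp_memo).
Premises 1, 3, 5 do not contribute to this derivation.
Hence not timestamp_memo is obligatory.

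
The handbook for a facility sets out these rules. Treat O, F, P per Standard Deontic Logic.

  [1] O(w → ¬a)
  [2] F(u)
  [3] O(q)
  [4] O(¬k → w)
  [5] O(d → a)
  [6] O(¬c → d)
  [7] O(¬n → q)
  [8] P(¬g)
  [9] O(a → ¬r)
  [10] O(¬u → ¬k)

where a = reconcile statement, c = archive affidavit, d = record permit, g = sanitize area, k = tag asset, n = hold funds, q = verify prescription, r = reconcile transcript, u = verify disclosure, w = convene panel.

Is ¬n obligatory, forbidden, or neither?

Neither

Premise 7 is O(¬n → q); even if O(q) held, inferring O(¬n) would be affirming the consequent — invalid.
No premise or chain of K-axiom applications forces O(¬n), and none forces O(n). So ¬n is neither obligatory nor forbidden under these norms.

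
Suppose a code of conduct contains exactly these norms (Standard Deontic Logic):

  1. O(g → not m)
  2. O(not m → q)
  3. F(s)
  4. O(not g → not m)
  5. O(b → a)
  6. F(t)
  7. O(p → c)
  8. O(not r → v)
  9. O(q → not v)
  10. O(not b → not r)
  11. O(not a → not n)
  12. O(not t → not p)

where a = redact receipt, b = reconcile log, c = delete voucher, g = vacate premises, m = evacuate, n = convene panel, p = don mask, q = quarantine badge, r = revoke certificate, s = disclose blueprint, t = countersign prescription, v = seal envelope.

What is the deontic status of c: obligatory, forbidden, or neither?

Premise 7 is O(p → c), but O(p) is not derivable from the premises, so it does not yield O(c).
No premise or chain of K-axiom applications forces O(c), and none forces O(not c). So c is neither obligatory nor forbidden under these norms.

Neither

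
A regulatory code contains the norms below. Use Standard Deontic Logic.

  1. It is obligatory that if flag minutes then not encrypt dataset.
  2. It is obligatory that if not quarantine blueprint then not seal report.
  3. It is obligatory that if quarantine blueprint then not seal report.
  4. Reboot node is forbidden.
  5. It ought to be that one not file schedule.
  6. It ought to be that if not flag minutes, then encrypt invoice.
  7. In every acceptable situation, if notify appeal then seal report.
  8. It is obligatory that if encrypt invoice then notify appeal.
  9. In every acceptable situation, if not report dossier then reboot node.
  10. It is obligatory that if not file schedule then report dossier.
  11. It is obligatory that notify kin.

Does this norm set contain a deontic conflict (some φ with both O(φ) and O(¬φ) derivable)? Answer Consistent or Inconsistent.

Consistent

Premise 9 is O(¬report_dossier → reboot_node), but O(¬report_dossier) is not derivable from the premises, so it does not yield O(reboot_node).
So O(reboot_node) is not derivable, and the apparent clash with O(¬reboot_node) does not arise.
A world satisfying every obligation exists (e.g. encrypt_dataset=false, encrypt_invoice=false, file_schedule=false, flag_minutes=true, notify_appeal=false, notify_kin=true, quarantine_blueprint=false, reboot_node=false, report_dossier=true, seal_report=false); no atom is both obligatory and forbidden, so the set is consistent.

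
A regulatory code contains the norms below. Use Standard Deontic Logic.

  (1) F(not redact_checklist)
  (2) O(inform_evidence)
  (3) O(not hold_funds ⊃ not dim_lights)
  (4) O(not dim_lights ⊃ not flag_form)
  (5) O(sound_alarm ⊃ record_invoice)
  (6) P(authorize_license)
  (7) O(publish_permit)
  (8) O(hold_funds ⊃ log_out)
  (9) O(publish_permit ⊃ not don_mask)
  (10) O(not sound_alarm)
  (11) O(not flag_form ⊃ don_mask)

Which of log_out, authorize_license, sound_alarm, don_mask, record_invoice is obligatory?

log_out

Premise 7 gives O(publish_permit).
With premise 9, O(publish_permit ⊃ not don_mask), the K-axiom yields O(not don_mask).
The contrapositive of premise 11 (O(not flag_form ⊃ don_mask)) is O(not don_mask ⊃ flag_form), and O(not don_mask) is already established, so O(flag_form).
Premise 4, O(not dim_lights ⊃ not flag_form), contraposes to O(flag_form ⊃ dim_lights); with O(flag_form) we get O(dim_lights).
Premise 3, O(not hold_funds ⊃ not dim_lights), contraposes to O(dim_lights ⊃ hold_funds); with O(dim_lights) we get O(hold_funds).
With premise 8, O(hold_funds ⊃ log_out), the K-axiom yields O(log_out).
So O(log_out) holds — log_out is obligatory. None of the other listed options is made obligatory by any chain of premises.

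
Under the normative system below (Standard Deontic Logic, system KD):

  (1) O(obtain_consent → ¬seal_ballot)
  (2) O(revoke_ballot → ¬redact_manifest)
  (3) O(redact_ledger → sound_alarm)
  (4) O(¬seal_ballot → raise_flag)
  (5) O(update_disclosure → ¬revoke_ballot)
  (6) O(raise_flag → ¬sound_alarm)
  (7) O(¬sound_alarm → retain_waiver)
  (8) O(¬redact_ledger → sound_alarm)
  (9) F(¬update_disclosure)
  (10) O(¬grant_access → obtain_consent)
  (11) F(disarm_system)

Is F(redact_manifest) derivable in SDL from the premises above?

Premise 2 is O(revoke_ballot → ¬redact_manifest), but O(revoke_ballot) is not derivable from the premises, so it does not yield O(¬redact_manifest).
No other premise forces O(¬redact_manifest). An ideal world satisfying every premise can still have redact_manifest true, so F(redact_manifest) is not derivable.

No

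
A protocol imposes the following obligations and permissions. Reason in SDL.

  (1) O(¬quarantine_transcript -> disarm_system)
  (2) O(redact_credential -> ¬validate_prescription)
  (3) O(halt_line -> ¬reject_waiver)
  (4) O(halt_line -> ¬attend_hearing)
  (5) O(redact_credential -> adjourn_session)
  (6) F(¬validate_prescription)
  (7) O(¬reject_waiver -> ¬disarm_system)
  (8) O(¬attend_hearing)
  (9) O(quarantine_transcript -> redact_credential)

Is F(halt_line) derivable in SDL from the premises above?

Yes

Premise 6, F(¬validate_prescription), is equivalent to O(validate_prescription).
Premise 2, O(redact_credential -> ¬validate_prescription), contraposes to O(validate_prescription -> ¬redact_credential); with O(validate_prescription) we get O(¬redact_credential).
The contrapositive of premise 9 (O(quarantine_transcript -> redact_credential)) is O(¬redact_credential -> ¬quarantine_transcript), and O(¬redact_credential) is already established, so O(¬quarantine_transcript).
Applying K to premise 1 (O(¬quarantine_transcript -> disarm_system)) and O(¬quarantine_transcript) yields O(disarm_system).
The contrapositive of premise 7 (O(¬reject_waiver -> ¬disarm_system)) is O(disarm_system -> reject_waiver), and O(disarm_system) is already established, so O(reject_waiver).
The contrapositive of premise 3 (O(halt_line -> ¬reject_waiver)) is O(reject_waiver -> ¬halt_line), and O(reject_waiver) is already established, so O(¬halt_line).
Premises 4, 5, 8 do not contribute to this derivation.
So O(¬halt_line) holds, i.e. F(halt_line). The claim follows.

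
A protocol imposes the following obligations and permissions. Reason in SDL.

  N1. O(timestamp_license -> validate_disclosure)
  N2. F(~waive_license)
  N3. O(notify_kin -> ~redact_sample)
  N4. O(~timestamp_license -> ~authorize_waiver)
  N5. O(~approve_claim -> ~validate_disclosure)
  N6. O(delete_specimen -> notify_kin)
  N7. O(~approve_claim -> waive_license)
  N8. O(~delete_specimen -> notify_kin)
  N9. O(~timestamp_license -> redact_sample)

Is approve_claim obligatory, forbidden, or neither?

Obligatory

Premises 8 and 6 are O(~delete_specimen -> notify_kin) and O(delete_specimen -> notify_kin); every ideal world satisfies ~delete_specimen or delete_specimen, so in either case notify_kin holds — hence O(notify_kin).
With premise 3, O(notify_kin -> ~redact_sample), the K-axiom yields O(~redact_sample).
The contrapositive of premise 9 (O(~timestamp_license -> redact_sample)) is O(~redact_sample -> timestamp_license), and O(~redact_sample) is already established, so O(timestamp_license).
From O(timestamp_license) and premise 1, O(timestamp_license -> validate_disclosure), we obtain O(validate_disclosure).
Premise 5, O(~approve_claim -> ~validate_disclosure), contraposes to O(validate_disclosure -> approve_claim); with O(validate_disclosure) we get O(approve_claim).
Premises 2, 4, 7 do not contribute to this derivation.
Hence approve_claim is obligatory.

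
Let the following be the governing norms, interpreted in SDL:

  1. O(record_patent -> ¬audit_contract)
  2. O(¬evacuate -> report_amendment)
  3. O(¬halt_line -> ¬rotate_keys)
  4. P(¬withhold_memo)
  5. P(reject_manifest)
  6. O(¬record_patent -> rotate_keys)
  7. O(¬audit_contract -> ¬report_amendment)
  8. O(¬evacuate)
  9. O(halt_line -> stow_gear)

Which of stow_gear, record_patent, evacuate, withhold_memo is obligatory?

stow_gear

From premise 8 we have O(¬evacuate).
Premise 2 is O(¬evacuate -> report_amendment); since O(¬evacuate), deontic closure gives O(report_amendment).
Premise 7, O(¬audit_contract -> ¬report_amendment), contraposes to O(report_amendment -> audit_contract); with O(report_amendment) we get O(audit_contract).
The contrapositive of premise 1 (O(record_patent -> ¬audit_contract)) is O(audit_contract -> ¬record_patent), and O(audit_contract) is already established, so O(¬record_patent).
Applying K to premise 6 (O(¬record_patent -> rotate_keys)) and O(¬record_patent) yields O(rotate_keys).
Premise 3 is O(¬halt_line -> ¬rotate_keys); contrapositively O(rotate_keys -> halt_line). Since O(rotate_keys) holds, K gives O(halt_line).
With premise 9, O(halt_line -> stow_gear), the K-axiom yields O(stow_gear).
So O(stow_gear) holds — stow_gear is obligatory. None of the other listed options is made obligatory by any chain of premises.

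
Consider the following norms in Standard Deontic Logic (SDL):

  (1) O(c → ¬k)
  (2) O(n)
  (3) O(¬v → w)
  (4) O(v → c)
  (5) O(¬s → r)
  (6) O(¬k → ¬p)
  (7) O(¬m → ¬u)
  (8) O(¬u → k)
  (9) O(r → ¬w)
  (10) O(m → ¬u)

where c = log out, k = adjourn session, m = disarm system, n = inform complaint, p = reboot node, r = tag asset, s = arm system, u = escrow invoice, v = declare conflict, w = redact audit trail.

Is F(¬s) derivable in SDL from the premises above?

Yes

By case analysis on m: premise 10 gives O(m → ¬u) and premise 7 gives O(¬m → ¬u), so O(¬u) either way.
With premise 8, O(¬u → k), the K-axiom yields O(k).
The contrapositive of premise 1 (O(c → ¬k)) is O(k → ¬c), and O(k) is already established, so O(¬c).
Premise 4, O(v → c), contraposes to O(¬c → ¬v); with O(¬c) we get O(¬v).
Applying K to premise 3 (O(¬v → w)) and O(¬v) yields O(w).
The contrapositive of premise 9 (O(r → ¬w)) is O(w → ¬r), and O(w) is already established, so O(¬r).
The contrapositive of premise 5 (O(¬s → r)) is O(¬r → s), and O(¬r) is already established, so O(s).
Premises 2, 6 do not contribute to this derivation.
So O(s) holds, i.e. F(¬s). The claim follows.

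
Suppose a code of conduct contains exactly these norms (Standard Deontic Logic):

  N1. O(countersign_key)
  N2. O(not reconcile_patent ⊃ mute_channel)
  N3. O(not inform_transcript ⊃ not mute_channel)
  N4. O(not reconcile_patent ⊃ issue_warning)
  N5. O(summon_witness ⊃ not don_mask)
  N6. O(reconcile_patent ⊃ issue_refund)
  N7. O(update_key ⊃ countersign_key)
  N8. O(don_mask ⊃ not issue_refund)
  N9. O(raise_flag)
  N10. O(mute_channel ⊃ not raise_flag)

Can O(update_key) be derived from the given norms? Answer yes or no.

No

Premise 7 is O(update_key ⊃ countersign_key); even if O(countersign_key) held, inferring O(update_key) would be affirming the consequent — invalid.
No other premise forces O(update_key). An ideal world satisfying every premise can still have update_key false, so O(update_key) is not derivable.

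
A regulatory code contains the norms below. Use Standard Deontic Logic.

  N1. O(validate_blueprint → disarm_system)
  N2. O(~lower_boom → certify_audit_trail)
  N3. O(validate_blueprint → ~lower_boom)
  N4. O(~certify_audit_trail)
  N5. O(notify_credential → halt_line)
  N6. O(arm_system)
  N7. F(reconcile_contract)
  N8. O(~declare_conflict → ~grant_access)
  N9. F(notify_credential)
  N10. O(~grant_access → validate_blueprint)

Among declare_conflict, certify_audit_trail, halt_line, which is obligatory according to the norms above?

declare_conflict

From premise 4 we have O(~certify_audit_trail).
Premise 2 is O(~lower_boom → certify_audit_trail); contrapositively O(~certify_audit_trail → lower_boom). Since O(~certify_audit_trail) holds, K gives O(lower_boom).
The contrapositive of premise 3 (O(validate_blueprint → ~lower_boom)) is O(lower_boom → ~validate_blueprint), and O(lower_boom) is already established, so O(~validate_blueprint).
The contrapositive of premise 10 (O(~grant_access → validate_blueprint)) is O(~validate_blueprint → grant_access), and O(~validate_blueprint) is already established, so O(grant_access).
Premise 8 is O(~declare_conflict → ~grant_access); contrapositively O(grant_access → declare_conflict). Since O(grant_access) holds, K gives O(declare_conflict).
So O(declare_conflict) holds — declare_conflict is obligatory. None of the other listed options is made obligatory by any chain of premises.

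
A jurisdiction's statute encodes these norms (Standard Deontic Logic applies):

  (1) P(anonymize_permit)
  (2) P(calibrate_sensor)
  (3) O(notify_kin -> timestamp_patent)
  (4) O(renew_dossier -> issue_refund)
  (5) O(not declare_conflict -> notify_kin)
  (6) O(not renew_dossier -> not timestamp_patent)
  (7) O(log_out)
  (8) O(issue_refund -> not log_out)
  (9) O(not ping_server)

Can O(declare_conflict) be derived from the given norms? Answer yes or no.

Yes

Premise 7 gives O(log_out).
Premise 8 is O(issue_refund -> not log_out); contrapositively O(log_out -> not issue_refund). Since O(log_out) holds, K gives O(not issue_refund).
The contrapositive of premise 4 (O(renew_dossier -> issue_refund)) is O(not issue_refund -> not renew_dossier), and O(not issue_refund) is already established, so O(not renew_dossier).
Premise 6 is O(not renew_dossier -> not timestamp_patent); since O(not renew_dossier), deontic closure gives O(not timestamp_patent).
Premise 3, O(notify_kin -> timestamp_patent), contraposes to O(not timestamp_patent -> not notify_kin); with O(not timestamp_patent) we get O(not notify_kin).
The contrapositive of premise 5 (O(not declare_conflict -> notify_kin)) is O(not notify_kin -> declare_conflict), and O(not notify_kin) is already established, so O(declare_conflict).
Premises 1, 2, 9 do not contribute to this derivation.
So O(declare_conflict) follows.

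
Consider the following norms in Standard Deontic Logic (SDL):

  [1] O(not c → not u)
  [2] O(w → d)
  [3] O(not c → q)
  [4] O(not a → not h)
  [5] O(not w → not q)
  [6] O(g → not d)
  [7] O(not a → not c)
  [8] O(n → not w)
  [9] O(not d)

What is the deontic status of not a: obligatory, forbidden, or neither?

From premise 9 we have O(not d).
The contrapositive of premise 2 (O(w → d)) is O(not d → not w), and O(not d) is already established, so O(not w).
Applying K to premise 5 (O(not w → not q)) and O(not w) yields O(not q).
Premise 3 is O(not c → q); contrapositively O(not q → c). Since O(not q) holds, K gives O(c).
Premise 7 is O(not a → not c); contrapositively O(c → a). Since O(c) holds, K gives O(a).
Premises 1, 4, 6, 8 do not contribute to this derivation.
Thus O(a), which is F(not a): not a is forbidden.

Forbidden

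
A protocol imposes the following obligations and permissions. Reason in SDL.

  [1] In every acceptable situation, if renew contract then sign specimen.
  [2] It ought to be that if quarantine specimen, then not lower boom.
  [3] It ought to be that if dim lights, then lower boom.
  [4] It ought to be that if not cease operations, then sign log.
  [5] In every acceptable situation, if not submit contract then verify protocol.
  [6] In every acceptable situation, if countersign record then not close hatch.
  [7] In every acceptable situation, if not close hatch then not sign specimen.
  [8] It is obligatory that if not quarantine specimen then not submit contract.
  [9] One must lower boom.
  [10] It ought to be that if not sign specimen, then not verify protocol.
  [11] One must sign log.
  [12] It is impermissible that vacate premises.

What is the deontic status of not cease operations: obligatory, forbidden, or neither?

Premise 4 is O(¬cease_operations → sign_log); even if O(sign_log) held, inferring O(¬cease_operations) would be affirming the consequent — invalid.
No premise or chain of K-axiom applications forces O(¬cease_operations), and none forces O(cease_operations). So ¬cease_operations is neither obligatory nor forbidden under these norms.

Neither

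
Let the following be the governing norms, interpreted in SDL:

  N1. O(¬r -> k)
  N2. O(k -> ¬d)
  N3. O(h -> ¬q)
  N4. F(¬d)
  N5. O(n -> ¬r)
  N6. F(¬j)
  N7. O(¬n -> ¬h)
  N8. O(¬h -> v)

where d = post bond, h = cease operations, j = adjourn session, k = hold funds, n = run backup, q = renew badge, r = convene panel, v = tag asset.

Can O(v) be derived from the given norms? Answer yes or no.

F(¬d) at premise 4 means O(d).
Premise 2, O(k -> ¬d), contraposes to O(d -> ¬k); with O(d) we get O(¬k).
Premise 1, O(¬r -> k), contraposes to O(¬k -> r); with O(¬k) we get O(r).
Premise 5, O(n -> ¬r), contraposes to O(r -> ¬n); with O(r) we get O(¬n).
With premise 7, O(¬n -> ¬h), the K-axiom yields O(¬h).
From O(¬h) and premise 8, O(¬h -> v), we obtain O(v).
Premises 3, 6 do not contribute to this derivation.
So O(v) follows.

Yes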